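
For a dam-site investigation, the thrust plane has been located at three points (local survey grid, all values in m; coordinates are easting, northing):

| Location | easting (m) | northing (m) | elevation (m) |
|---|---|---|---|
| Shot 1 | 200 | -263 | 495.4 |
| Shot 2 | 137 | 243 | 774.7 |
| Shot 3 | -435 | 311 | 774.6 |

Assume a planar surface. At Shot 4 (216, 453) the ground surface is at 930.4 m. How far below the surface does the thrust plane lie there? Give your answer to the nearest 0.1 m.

32.8 m

Let the plane be z = a·easting + b·northing + c.
Shot 2−Shot 1: −63a + 506b = 279.3;  Shot 3−Shot 1: −635a + 574b = 279.2.
Solving gives a = 0.06678, b = 0.56029.
Then c = 495.4 − a·200 − b·-263 = 629.40.
At (216, 453): z_contact = 14.43 + 253.81 + 629.40 = 897.64 m.
Depth below ground = 930.4 − 897.64 = 32.8 m.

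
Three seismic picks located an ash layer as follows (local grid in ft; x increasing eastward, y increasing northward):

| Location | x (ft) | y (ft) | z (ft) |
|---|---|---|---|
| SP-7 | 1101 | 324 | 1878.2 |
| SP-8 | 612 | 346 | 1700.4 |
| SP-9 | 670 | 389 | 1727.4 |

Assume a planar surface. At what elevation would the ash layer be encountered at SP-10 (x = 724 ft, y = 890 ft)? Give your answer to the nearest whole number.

Two edge vectors: SP-7→SP-8 = (-489, 22, -177.8), SP-7→SP-9 = (-431, 65, -150.8).
Normal n = (SP-7→SP-8) × (SP-7→SP-9) = (8239.4, 2890.6, -22303).
So ∂z/∂x = −n_x/n_z = 0.36943 and ∂z/∂y = −n_y/n_z = 0.12961.
Intercept c from SP-7: 1878.2 − 406.74 − 41.99 = 1429.47.
At (724, 890): z = 267.5 + 115.3 + 1429.47 = 1812.3 ft.

1812 ft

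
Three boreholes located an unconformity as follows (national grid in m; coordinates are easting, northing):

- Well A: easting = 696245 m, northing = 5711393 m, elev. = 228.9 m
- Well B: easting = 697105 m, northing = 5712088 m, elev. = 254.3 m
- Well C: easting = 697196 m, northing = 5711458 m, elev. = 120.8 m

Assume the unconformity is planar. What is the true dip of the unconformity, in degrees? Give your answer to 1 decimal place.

Two edge vectors: Well A→Well B = (860, 695, 25.4), Well A→Well C = (951, 65, -108.1).
Normal n = (Well A→Well B) × (Well A→Well C) = (-76780.5, 117121.4, -605045).
So ∂z/∂easting = −n_x/n_z = −0.12690 and ∂z/∂northing = −n_y/n_z = 0.19357.
Gradient magnitude |∇z| = √(a² + b²) = √(0.01610 + 0.03747) = 0.23146.
True dip = arctan(0.23146) = 13.0°, dipping toward SSE (azimuth ≈ 147°).

13.0°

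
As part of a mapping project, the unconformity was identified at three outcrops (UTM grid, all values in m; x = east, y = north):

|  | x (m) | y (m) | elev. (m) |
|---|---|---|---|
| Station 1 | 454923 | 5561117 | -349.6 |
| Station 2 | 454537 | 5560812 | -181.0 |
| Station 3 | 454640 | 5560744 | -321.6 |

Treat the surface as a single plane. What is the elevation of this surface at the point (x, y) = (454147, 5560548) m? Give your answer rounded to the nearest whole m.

18 m

Two edge vectors: Station 1→Station 2 = (-386, -305, 168.6), Station 1→Station 3 = (-283, -373, 28).
Normal n = (Station 1→Station 2) × (Station 1→Station 3) = (54347.8, -36905.8, 57663).
So ∂z/∂x = −n_x/n_z = −0.94250733 and ∂z/∂y = −n_y/n_z = 0.64002567.
Intercept c from Station 1: -349.6 + 428768.26 − 3559257.61 = −3130838.95.
At (454147, 5560548): z = −428036.9 + 3558893.4 − 3130838.95 = 17.6 m.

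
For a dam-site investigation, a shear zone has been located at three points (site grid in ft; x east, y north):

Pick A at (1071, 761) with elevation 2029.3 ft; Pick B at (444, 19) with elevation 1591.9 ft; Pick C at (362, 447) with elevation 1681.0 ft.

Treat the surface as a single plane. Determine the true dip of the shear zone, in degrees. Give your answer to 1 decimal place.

Let the plane be z = a·x + b·y + c.
Pick B−Pick A: −627a − 742b = −437.4;  Pick C−Pick A: −709a − 314b = −348.3.
Solving gives a = 0.36785, b = 0.27865.
Gradient magnitude |∇z| = √(a² + b²) = √(0.13531 + 0.07765) = 0.46147.
True dip = arctan(0.46147) = 24.8°, dipping toward SW (azimuth ≈ 233°).

24.8°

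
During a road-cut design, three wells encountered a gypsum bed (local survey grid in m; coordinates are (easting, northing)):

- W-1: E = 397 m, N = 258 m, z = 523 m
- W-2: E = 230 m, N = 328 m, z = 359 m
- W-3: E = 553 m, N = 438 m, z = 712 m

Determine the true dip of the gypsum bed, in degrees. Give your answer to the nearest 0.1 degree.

Two edge vectors: W-1→W-2 = (-167, 70, -164), W-1→W-3 = (156, 180, 189).
Normal n = (W-1→W-2) × (W-1→W-3) = (42750, 5979, -40980).
So ∂z/∂E = −n_x/n_z = 1.04319 and ∂z/∂N = −n_y/n_z = 0.14590.
Gradient magnitude |∇z| = √(a² + b²) = √(1.08825 + 0.02129) = 1.05335.
True dip = arctan(1.05335) = 46.5°, dipping toward W (azimuth ≈ 262°).

46.5°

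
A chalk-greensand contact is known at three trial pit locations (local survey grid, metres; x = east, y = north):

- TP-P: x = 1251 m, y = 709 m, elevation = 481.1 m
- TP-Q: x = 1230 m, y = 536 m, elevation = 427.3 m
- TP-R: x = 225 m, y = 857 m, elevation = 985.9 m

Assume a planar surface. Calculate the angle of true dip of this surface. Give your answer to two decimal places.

Two edge vectors: TP-P→TP-Q = (-21, -173, -53.8), TP-P→TP-R = (-1026, 148, 504.8).
Normal n = (TP-P→TP-Q) × (TP-P→TP-R) = (-79368, 65799.6, -180606).
So ∂z/∂x = −n_x/n_z = −0.43945 and ∂z/∂y = −n_y/n_z = 0.36433.
Gradient magnitude |∇z| = √(a² + b²) = √(0.19312 + 0.13273) = 0.57084.
True dip = arctan(0.57084) = 29.72°, dipping toward SE (azimuth ≈ 130°).

29.72°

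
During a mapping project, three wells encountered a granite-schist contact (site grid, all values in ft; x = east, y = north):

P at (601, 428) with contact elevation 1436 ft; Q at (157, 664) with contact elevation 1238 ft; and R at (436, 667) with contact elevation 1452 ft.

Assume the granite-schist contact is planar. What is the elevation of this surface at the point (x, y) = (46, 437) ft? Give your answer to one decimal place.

1019.2 ft

Let the plane be z = a·x + b·y + c.
Q−P: −444a + 236b = −198;  R−P: −165a + 239b = 16.
Solving gives a = 0.76066, b = 0.59209.
Then c = 1436 − a·601 − b·428 = 725.43.
At (46, 437): z = 35.0 + 258.7 + 725.43 = 1019.2 ft.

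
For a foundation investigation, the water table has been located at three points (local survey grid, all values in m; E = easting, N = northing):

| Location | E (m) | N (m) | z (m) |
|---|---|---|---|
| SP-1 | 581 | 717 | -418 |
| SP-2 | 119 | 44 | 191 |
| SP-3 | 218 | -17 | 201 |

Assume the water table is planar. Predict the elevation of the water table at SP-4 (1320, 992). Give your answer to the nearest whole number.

Let the plane be z = a·E + b·N + c.
SP-2−SP-1: −462a − 673b = 609;  SP-3−SP-1: −363a − 734b = 619.
Solving gives a = −0.32085, b = −0.68465.
Then c = -418 − a·581 − b·717 = 259.31.
At (1320, 992): z = −423.5 − 679.2 + 259.31 = -843.4 m.

-843 m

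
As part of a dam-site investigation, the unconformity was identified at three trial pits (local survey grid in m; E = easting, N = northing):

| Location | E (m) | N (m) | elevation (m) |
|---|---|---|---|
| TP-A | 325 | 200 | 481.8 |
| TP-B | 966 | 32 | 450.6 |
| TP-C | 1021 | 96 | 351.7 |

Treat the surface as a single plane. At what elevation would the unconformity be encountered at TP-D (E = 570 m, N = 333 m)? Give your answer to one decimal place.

227.9 m

Two edge vectors: TP-A→TP-B = (641, -168, -31.2), TP-A→TP-C = (696, -104, -130.1).
Normal n = (TP-A→TP-B) × (TP-A→TP-C) = (18612, 61678.9, 50264).
So ∂z/∂E = −n_x/n_z = −0.370285 and ∂z/∂N = −n_y/n_z = −1.227099.
Intercept c from TP-A: 481.8 + 120.34 + 245.42 = 847.56.
At (570, 333): z = −211.1 − 408.6 + 847.56 = 227.9 m.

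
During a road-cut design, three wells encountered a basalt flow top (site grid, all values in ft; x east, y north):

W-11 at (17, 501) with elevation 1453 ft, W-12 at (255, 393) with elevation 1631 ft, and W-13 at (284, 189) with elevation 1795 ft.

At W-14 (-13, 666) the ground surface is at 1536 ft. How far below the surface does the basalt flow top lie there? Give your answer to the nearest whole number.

Let the plane be z = a·x + b·y + c.
W-12−W-11: 238a − 108b = 178;  W-13−W-11: 267a − 312b = 342.
Solving gives a = 0.40951, b = −0.74571.
Then c = 1453 − a·17 − b·501 = 1819.64.
At (-13, 666): z_contact = −5.3 − 496.6 + 1819.64 = 1317.7 ft.
Depth below ground = 1536 − 1317.7 = 218 ft.

218 ft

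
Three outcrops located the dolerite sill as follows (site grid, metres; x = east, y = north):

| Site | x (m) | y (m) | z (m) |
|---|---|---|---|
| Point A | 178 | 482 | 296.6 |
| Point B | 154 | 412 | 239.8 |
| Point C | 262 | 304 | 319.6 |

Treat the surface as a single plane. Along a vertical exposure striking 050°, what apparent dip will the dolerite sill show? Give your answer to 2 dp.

Let the plane be z = a·x + b·y + c.
Point B−Point A: −24a − 70b = −56.8;  Point C−Point A: 84a − 178b = 23.
Solving gives a = 1.15449, b = 0.41560.
Unit vector along 050° is (sin 50°, cos 50°) = (0.7660, 0.6428).
Slope in that direction = a·(0.7660) + b·(0.6428) = 1.15154.
Apparent dip = arctan|1.15154| = 49.03° (true dip is 50.8°, so apparent ≤ true as expected).

49.03°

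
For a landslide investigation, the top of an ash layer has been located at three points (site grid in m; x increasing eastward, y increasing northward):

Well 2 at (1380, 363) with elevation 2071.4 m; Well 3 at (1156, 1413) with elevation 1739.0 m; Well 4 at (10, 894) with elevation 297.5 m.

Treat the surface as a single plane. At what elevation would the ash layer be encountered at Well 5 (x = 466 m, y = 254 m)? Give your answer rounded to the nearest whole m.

908 m

Let the plane be z = a·x + b·y + c.
Well 3−Well 2: −224a + 1050b = −332.4;  Well 4−Well 2: −1370a + 531b = −1773.9.
Solving gives a = 1.27777, b = −0.04398.
Then c = 2071.4 − a·1380 − b·363 = 324.04.
At (466, 254): z = 595.4 − 11.2 + 324.04 = 908.3 m.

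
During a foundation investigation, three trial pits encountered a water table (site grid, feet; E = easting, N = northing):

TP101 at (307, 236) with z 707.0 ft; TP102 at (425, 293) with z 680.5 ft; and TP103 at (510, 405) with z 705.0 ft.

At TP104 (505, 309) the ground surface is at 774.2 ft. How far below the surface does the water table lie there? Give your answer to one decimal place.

125.6 ft

Let the plane be z = a·E + b·N + c.
TP102−TP101: 118a + 57b = −26.5;  TP103−TP101: 203a + 169b = −2.
Solving gives a = −0.52138, b = 0.61444.
Then c = 707 − a·307 − b·236 = 722.06.
At (505, 309): z_contact = −263.30 + 189.86 + 722.06 = 648.62 ft.
Depth below ground = 774.2 − 648.62 = 125.6 ft.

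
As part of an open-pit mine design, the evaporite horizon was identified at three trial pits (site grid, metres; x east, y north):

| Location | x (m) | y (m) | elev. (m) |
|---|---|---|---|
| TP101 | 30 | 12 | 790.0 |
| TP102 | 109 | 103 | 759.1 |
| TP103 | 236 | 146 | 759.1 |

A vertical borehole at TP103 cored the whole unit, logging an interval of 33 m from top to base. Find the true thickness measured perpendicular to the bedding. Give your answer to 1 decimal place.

29.4 m

Let the plane be z = a·x + b·y + c.
TP102−TP101: 79a + 91b = −30.9;  TP103−TP101: 206a + 134b = −30.9.
Solving gives a = 0.16283, b = −0.48092.
|∇z| = √(a²+b²) = 0.50774, so dip δ = arctan(0.50774) = 26.92°.
True thickness = vertical thickness × cos δ = 33 × cos 26.92° = 29.4 m.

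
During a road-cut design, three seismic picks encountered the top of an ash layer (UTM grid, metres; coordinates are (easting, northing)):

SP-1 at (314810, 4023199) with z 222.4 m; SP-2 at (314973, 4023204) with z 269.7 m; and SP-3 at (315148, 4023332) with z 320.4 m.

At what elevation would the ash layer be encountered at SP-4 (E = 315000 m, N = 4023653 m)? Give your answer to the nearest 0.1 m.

277.2 m

Two edge vectors: SP-1→SP-2 = (163, 5, 47.3), SP-1→SP-3 = (338, 133, 98).
Normal n = (SP-1→SP-2) × (SP-1→SP-3) = (-5800.9, 13.4, 19989).
So ∂z/∂E = −n_x/n_z = 0.290204613 and ∂z/∂N = −n_y/n_z = −0.000670369.
Intercept c from SP-1: 222.4 − 91359.31 + 2697.03 = −88439.89.
At (315000, 4023653): z = 91414.5 − 2697.3 − 88439.89 = 277.2 m.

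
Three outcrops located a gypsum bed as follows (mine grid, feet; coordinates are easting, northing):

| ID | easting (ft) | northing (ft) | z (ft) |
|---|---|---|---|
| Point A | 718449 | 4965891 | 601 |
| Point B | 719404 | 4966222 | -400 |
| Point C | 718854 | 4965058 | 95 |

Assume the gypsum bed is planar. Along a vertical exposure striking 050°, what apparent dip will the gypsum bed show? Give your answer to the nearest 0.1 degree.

Let the plane be z = a·easting + b·northing + c.
Point B−Point A: 955a + 331b = −1001;  Point C−Point A: 405a − 833b = −506.
Solving gives a = −1.07719, b = 0.08372.
Unit vector along 050° is (sin 50°, cos 50°) = (0.7660, 0.6428).
Slope in that direction = a·(0.7660) + b·(0.6428) = −0.77136.
Apparent dip = arctan|0.77136| = 37.6° (true dip is 47.2°, so apparent ≤ true as expected).

37.6°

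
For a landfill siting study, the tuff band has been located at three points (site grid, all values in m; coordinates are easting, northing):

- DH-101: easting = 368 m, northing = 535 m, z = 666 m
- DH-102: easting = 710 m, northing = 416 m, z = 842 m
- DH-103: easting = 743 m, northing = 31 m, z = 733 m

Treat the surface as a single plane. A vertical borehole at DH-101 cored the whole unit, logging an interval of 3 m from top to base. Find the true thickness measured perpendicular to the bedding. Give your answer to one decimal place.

Let the plane be z = a·easting + b·northing + c.
DH-102−DH-101: 342a − 119b = 176;  DH-103−DH-101: 375a − 504b = 67.
Solving gives a = 0.63198, b = 0.33729.
|∇z| = √(a²+b²) = 0.71635, so dip δ = arctan(0.71635) = 35.62°.
True thickness = vertical thickness × cos δ = 3 × cos 35.62° = 2.4 m.

2.4 m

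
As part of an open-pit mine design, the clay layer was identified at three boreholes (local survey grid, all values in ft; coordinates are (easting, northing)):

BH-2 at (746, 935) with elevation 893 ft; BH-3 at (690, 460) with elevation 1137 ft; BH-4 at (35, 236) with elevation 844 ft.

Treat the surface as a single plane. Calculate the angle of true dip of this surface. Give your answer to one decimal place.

Two edge vectors: BH-2→BH-3 = (-56, -475, 244), BH-2→BH-4 = (-711, -699, -49).
Normal n = (BH-2→BH-3) × (BH-2→BH-4) = (193831, -176228, -298581).
So ∂z/∂E = −n_x/n_z = 0.64917 and ∂z/∂N = −n_y/n_z = −0.59022.
Gradient magnitude |∇z| = √(a² + b²) = √(0.42143 + 0.34836) = 0.87737.
True dip = arctan(0.87737) = 41.3°, dipping toward NW (azimuth ≈ 312°).

41.3°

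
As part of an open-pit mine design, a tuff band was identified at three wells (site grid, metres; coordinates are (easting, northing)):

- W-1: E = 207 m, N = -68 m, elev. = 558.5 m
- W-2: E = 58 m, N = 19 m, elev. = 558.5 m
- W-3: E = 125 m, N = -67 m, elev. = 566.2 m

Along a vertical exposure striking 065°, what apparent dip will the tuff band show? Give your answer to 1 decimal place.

8.9°

Two edge vectors: W-1→W-2 = (-149, 87, 0), W-1→W-3 = (-82, 1, 7.7).
Normal n = (W-1→W-2) × (W-1→W-3) = (669.9, 1147.3, 6985).
So ∂z/∂E = −n_x/n_z = −0.09591 and ∂z/∂N = −n_y/n_z = −0.16425.
Unit vector along 065° is (sin 65°, cos 65°) = (0.9063, 0.4226).
Slope in that direction = a·(0.9063) + b·(0.4226) = −0.15634.
Apparent dip = arctan|0.15634| = 8.9° (true dip is 10.8°, so apparent ≤ true as expected).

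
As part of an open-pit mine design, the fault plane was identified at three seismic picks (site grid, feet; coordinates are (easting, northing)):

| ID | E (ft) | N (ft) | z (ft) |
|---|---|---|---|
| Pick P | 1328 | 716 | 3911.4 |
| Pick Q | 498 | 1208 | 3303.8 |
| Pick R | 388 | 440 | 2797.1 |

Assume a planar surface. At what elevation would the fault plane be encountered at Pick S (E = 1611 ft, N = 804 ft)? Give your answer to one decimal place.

4249.4 ft

Two edge vectors: Pick P→Pick Q = (-830, 492, -607.6), Pick P→Pick R = (-940, -276, -1114.3).
Normal n = (Pick P→Pick Q) × (Pick P→Pick R) = (-715933.2, -353725, 691560).
So ∂z/∂E = −n_x/n_z = 1.035244 and ∂z/∂N = −n_y/n_z = 0.511489.
Intercept c from Pick P: 3911.4 − 1374.80 − 366.23 = 2170.37.
At (1611, 804): z = 1667.8 + 411.2 + 2170.37 = 4249.4 ft.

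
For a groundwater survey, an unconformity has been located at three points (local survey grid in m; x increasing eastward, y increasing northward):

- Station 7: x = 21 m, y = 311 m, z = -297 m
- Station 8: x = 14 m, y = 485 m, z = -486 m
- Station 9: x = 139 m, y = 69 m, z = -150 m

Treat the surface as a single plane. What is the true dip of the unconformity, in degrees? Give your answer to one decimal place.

57.3°

Two edge vectors: Station 7→Station 8 = (-7, 174, -189), Station 7→Station 9 = (118, -242, 147).
Normal n = (Station 7→Station 8) × (Station 7→Station 9) = (-20160, -21273, -18838).
So ∂z/∂x = −n_x/n_z = −1.07018 and ∂z/∂y = −n_y/n_z = −1.12926.
Gradient magnitude |∇z| = √(a² + b²) = √(1.14528 + 1.27523) = 1.55580.
True dip = arctan(1.55580) = 57.3°, dipping toward NE (azimuth ≈ 043°).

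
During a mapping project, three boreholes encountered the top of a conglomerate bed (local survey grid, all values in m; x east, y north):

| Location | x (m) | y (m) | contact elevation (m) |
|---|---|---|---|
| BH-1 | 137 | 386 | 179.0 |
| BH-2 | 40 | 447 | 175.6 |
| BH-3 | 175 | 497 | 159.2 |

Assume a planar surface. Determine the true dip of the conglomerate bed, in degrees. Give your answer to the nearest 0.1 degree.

Two edge vectors: BH-1→BH-2 = (-97, 61, -3.4), BH-1→BH-3 = (38, 111, -19.8).
Normal n = (BH-1→BH-2) × (BH-1→BH-3) = (-830.4, -2049.8, -13085).
So ∂z/∂x = −n_x/n_z = −0.06346 and ∂z/∂y = −n_y/n_z = −0.15665.
Gradient magnitude |∇z| = √(a² + b²) = √(0.00403 + 0.02454) = 0.16902.
True dip = arctan(0.16902) = 9.6°, dipping toward NNE (azimuth ≈ 022°).

9.6°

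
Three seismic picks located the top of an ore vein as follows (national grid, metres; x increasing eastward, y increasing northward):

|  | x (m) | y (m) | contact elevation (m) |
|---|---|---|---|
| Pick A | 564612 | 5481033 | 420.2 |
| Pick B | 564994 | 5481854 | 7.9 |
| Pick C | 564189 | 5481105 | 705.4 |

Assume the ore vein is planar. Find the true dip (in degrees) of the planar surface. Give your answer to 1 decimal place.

Let the plane be z = a·x + b·y + c.
Pick B−Pick A: 382a + 821b = −412.3;  Pick C−Pick A: −423a + 72b = 285.2.
Solving gives a = −0.70396, b = −0.17465.
Gradient magnitude |∇z| = √(a² + b²) = √(0.49556 + 0.03050) = 0.72530.
True dip = arctan(0.72530) = 36.0°, dipping toward ENE (azimuth ≈ 076°).

36.0°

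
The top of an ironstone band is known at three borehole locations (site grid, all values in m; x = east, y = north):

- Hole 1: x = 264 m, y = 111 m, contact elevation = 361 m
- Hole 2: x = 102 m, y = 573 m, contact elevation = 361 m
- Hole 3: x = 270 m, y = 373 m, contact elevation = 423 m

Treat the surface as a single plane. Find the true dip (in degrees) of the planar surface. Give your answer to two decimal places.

33.87°

Let the plane be z = a·x + b·y + c.
Hole 2−Hole 1: −162a + 462b = 0;  Hole 3−Hole 1: 6a + 262b = 62.
Solving gives a = 0.63349, b = 0.22213.
Gradient magnitude |∇z| = √(a² + b²) = √(0.40131 + 0.04934) = 0.67131.
True dip = arctan(0.67131) = 33.87°, dipping toward WSW (azimuth ≈ 251°).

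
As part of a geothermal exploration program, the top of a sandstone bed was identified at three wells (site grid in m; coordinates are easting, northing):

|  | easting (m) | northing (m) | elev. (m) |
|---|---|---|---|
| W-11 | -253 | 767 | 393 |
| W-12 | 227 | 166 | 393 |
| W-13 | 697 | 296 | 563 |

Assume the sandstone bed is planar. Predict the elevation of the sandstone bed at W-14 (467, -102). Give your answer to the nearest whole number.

Two edge vectors: W-11→W-12 = (480, -601, 0), W-11→W-13 = (950, -471, 170).
Normal n = (W-11→W-12) × (W-11→W-13) = (-102170, -81600, 344870).
So ∂z/∂easting = −n_x/n_z = 0.29626 and ∂z/∂northing = −n_y/n_z = 0.23661.
Intercept c from W-11: 393 + 74.95 − 181.48 = 286.47.
At (467, -102): z = 138.4 − 24.1 + 286.47 = 400.7 m.

401 m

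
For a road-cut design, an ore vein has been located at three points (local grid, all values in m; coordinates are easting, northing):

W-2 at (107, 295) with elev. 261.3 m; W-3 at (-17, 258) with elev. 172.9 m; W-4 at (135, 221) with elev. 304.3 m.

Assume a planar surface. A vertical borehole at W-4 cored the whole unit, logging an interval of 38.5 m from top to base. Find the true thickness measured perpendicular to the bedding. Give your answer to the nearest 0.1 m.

29.4 m

Two edge vectors: W-2→W-3 = (-124, -37, -88.4), W-2→W-4 = (28, -74, 43).
Normal n = (W-2→W-3) × (W-2→W-4) = (-8132.6, 2856.8, 10212).
So ∂z/∂easting = −n_x/n_z = 0.79638 and ∂z/∂northing = −n_y/n_z = −0.27975.
|∇z| = √(a²+b²) = 0.84408, so dip δ = arctan(0.84408) = 40.17°.
True thickness = vertical thickness × cos δ = 38.5 × cos 40.17° = 29.4 m.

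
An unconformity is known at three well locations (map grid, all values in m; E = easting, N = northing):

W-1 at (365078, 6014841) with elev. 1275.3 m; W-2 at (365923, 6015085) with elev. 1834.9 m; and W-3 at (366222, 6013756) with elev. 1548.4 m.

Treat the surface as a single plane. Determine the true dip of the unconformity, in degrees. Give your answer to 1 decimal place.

Let the plane be z = a·E + b·N + c.
W-2−W-1: 845a + 244b = 559.6;  W-3−W-1: 1144a − 1085b = 273.1.
Solving gives a = 0.56340, b = 0.34233.
Gradient magnitude |∇z| = √(a² + b²) = √(0.31742 + 0.11719) = 0.65925.
True dip = arctan(0.65925) = 33.4°, dipping toward WSW (azimuth ≈ 239°).

33.4°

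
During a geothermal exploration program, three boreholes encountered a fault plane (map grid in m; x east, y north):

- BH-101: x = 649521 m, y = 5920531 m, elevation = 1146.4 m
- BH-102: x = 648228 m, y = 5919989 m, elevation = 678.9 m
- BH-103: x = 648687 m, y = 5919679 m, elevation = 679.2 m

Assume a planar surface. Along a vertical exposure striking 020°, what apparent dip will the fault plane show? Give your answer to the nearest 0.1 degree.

Two edge vectors: BH-101→BH-102 = (-1293, -542, -467.5), BH-101→BH-103 = (-834, -852, -467.2).
Normal n = (BH-101→BH-102) × (BH-101→BH-103) = (-145087.6, -214194.6, 649608).
So ∂z/∂x = −n_x/n_z = 0.22335 and ∂z/∂y = −n_y/n_z = 0.32973.
Unit vector along 020° is (sin 20°, cos 20°) = (0.3420, 0.9397).
Slope in that direction = a·(0.3420) + b·(0.9397) = 0.38623.
Apparent dip = arctan|0.38623| = 21.1° (true dip is 21.7°, so apparent ≤ true as expected).

21.1°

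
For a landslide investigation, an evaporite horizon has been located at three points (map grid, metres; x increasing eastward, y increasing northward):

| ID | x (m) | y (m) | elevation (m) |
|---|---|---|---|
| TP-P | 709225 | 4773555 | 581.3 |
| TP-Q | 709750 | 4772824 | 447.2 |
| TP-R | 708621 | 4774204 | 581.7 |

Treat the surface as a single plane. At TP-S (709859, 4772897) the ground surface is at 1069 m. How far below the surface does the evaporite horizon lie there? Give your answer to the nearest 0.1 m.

469.5 m

Let the plane be z = a·x + b·y + c.
TP-Q−TP-P: 525a − 731b = −134.1;  TP-R−TP-P: −604a + 649b = 0.4.
Solving gives a = 0.860509529, b = 0.801460332.
Then c = 581.3 − a·709225 − b·4773555 = −4435528.55.
At (709859, 4772897): z_contact = 610840.43 + 3825287.61 − 4435528.55 = 599.50 m.
Depth below ground = 1069 − 599.50 = 469.5 m.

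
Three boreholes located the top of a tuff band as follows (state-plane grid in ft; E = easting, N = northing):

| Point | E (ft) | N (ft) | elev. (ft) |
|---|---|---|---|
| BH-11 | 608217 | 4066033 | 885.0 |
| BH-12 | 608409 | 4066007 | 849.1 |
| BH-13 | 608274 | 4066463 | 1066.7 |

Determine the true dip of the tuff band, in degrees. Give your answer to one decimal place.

Let the plane be z = a·E + b·N + c.
BH-12−BH-11: 192a − 26b = −35.9;  BH-13−BH-11: 57a + 430b = 181.7.
Solving gives a = −0.12747, b = 0.43946.
Gradient magnitude |∇z| = √(a² + b²) = √(0.01625 + 0.19312) = 0.45757.
True dip = arctan(0.45757) = 24.6°, dipping toward SSE (azimuth ≈ 164°).

24.6°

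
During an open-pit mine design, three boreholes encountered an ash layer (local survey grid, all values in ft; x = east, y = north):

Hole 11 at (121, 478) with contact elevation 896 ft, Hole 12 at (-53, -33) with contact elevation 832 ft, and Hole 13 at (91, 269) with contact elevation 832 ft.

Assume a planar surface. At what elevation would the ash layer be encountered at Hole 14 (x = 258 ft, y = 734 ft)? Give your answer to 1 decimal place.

882.3 ft

Let the plane be z = a·x + b·y + c.
Hole 12−Hole 11: −174a − 511b = −64;  Hole 13−Hole 11: −30a − 209b = −64.
Solving gives a = −0.91881, b = 0.43811.
Then c = 896 − a·121 − b·478 = 797.76.
At (258, 734): z = −237.1 + 321.6 + 797.76 = 882.3 ft.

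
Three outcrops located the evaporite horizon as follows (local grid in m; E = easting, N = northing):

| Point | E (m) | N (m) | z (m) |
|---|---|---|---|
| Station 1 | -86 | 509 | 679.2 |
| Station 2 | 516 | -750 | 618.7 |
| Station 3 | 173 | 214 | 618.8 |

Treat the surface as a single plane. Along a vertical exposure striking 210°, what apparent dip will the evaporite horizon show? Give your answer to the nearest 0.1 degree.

Two edge vectors: Station 1→Station 2 = (602, -1259, -60.5), Station 1→Station 3 = (259, -295, -60.4).
Normal n = (Station 1→Station 2) × (Station 1→Station 3) = (58196.1, 20691.3, 148491).
So ∂z/∂E = −n_x/n_z = −0.39192 and ∂z/∂N = −n_y/n_z = −0.13934.
Unit vector along 210° is (sin 210°, cos 210°) = (-0.5000, -0.8660).
Slope in that direction = a·(-0.5000) + b·(-0.8660) = 0.31663.
Apparent dip = arctan|0.31663| = 17.6° (true dip is 22.6°, so apparent ≤ true as expected).

17.6°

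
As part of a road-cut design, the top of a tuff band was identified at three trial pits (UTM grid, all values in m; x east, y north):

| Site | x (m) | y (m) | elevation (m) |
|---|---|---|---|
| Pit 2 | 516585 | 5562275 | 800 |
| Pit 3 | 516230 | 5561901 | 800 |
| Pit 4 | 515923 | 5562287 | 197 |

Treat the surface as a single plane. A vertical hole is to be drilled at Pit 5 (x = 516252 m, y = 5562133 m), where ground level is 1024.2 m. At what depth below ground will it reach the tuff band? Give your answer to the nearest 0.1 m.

Two edge vectors: Pit 2→Pit 3 = (-355, -374, 0), Pit 2→Pit 4 = (-662, 12, -603).
Normal n = (Pit 2→Pit 3) × (Pit 2→Pit 4) = (225522, -214065, -251848).
So ∂z/∂x = −n_x/n_z = 0.895468695 and ∂z/∂y = −n_y/n_z = −0.849976970.
Intercept c from Pit 2: 800 − 462585.70 + 4727805.65 = 4266019.96.
At (516252, 5562133): z_contact = 462287.50 − 4727684.96 + 4266019.96 = 622.51 m.
Depth below ground = 1024.2 − 622.51 = 401.7 m.

401.7 m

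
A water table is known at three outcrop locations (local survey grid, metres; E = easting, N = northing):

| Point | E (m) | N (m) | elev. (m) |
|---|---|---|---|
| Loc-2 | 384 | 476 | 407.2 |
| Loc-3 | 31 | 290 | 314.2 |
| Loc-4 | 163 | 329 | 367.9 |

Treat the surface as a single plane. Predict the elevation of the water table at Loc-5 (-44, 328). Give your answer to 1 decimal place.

246.4 m

Let the plane be z = a·E + b·N + c.
Loc-3−Loc-2: −353a − 186b = −93;  Loc-4−Loc-2: −221a − 147b = −39.3.
Solving gives a = 0.58982, b = −0.61939.
Then c = 407.2 − a·384 − b·476 = 475.54.
At (-44, 328): z = −26.0 − 203.2 + 475.54 = 246.4 m.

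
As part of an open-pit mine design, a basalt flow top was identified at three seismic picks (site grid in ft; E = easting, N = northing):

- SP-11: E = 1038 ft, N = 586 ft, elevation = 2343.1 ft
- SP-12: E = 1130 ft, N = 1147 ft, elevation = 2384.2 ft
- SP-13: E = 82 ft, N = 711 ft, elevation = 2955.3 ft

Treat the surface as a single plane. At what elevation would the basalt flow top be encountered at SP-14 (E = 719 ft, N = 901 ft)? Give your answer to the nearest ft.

2595 ft

Two edge vectors: SP-11→SP-12 = (92, 561, 41.1), SP-11→SP-13 = (-956, 125, 612.2).
Normal n = (SP-11→SP-12) × (SP-11→SP-13) = (338306.7, -95614, 547816).
So ∂z/∂E = −n_x/n_z = −0.61756 and ∂z/∂N = −n_y/n_z = 0.17454.
Intercept c from SP-11: 2343.1 + 641.02 − 102.28 = 2881.84.
At (719, 901): z = −444.0 + 157.3 + 2881.84 = 2595.1 ft.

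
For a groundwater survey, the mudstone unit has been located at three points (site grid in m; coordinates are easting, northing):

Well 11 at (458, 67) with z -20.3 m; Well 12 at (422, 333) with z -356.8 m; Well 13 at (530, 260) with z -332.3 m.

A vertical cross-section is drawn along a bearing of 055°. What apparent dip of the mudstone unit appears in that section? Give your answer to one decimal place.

Let the plane be z = a·easting + b·northing + c.
Well 12−Well 11: −36a + 266b = −336.5;  Well 13−Well 11: 72a + 193b = −312.
Solving gives a = −0.69148, b = −1.35862.
Unit vector along 055° is (sin 55°, cos 55°) = (0.8192, 0.5736).
Slope in that direction = a·(0.8192) + b·(0.5736) = −1.34570.
Apparent dip = arctan|1.34570| = 53.4° (true dip is 56.7°, so apparent ≤ true as expected).

53.4°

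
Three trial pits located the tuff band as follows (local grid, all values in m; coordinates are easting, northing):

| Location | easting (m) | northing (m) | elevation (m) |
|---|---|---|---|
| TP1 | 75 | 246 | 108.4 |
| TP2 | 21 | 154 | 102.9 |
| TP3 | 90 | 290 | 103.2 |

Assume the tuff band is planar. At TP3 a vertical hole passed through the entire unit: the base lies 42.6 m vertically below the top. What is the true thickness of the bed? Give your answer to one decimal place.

33.1 m

Two edge vectors: TP1→TP2 = (-54, -92, -5.5), TP1→TP3 = (15, 44, -5.2).
Normal n = (TP1→TP2) × (TP1→TP3) = (720.4, -363.3, -996).
So ∂z/∂easting = −n_x/n_z = 0.72329 and ∂z/∂northing = −n_y/n_z = −0.36476.
|∇z| = √(a²+b²) = 0.81006, so dip δ = arctan(0.81006) = 39.01°.
True thickness = vertical thickness × cos δ = 42.6 × cos 39.01° = 33.1 m.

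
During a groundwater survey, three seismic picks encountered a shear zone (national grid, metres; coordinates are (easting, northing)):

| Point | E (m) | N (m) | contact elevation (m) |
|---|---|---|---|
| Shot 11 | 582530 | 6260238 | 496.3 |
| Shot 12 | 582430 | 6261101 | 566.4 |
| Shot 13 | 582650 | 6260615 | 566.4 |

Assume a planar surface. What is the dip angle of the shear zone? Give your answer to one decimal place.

14.8°

Let the plane be z = a·E + b·N + c.
Shot 12−Shot 11: −100a + 863b = 70.1;  Shot 13−Shot 11: 120a + 377b = 70.1.
Solving gives a = 0.24118, b = 0.10917.
Gradient magnitude |∇z| = √(a² + b²) = √(0.05817 + 0.01192) = 0.26474.
True dip = arctan(0.26474) = 14.8°, dipping toward WSW (azimuth ≈ 246°).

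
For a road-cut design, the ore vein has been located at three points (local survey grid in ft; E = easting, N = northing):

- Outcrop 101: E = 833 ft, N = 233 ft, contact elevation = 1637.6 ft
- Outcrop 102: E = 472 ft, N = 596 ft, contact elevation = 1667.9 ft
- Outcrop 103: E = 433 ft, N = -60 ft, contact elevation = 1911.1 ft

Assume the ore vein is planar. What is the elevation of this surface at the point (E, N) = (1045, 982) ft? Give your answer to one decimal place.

Let the plane be z = a·E + b·N + c.
Outcrop 102−Outcrop 101: −361a + 363b = 30.3;  Outcrop 103−Outcrop 101: −400a − 293b = 273.5.
Solving gives a = −0.430956, b = −0.345111.
Then c = 1637.6 − a·833 − b·233 = 2077.00.
At (1045, 982): z = −450.3 − 338.9 + 2077.00 = 1287.7 ft.

1287.7 ft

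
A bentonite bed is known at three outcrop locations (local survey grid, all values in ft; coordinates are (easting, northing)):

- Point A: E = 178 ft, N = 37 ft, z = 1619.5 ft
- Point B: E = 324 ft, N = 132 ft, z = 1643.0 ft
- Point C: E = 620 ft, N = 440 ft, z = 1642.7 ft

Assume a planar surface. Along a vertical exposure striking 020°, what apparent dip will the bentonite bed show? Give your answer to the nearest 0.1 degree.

13.7°

Two edge vectors: Point A→Point B = (146, 95, 23.5), Point A→Point C = (442, 403, 23.2).
Normal n = (Point A→Point B) × (Point A→Point C) = (-7266.5, 6999.8, 16848).
So ∂z/∂E = −n_x/n_z = 0.43130 and ∂z/∂N = −n_y/n_z = −0.41547.
Unit vector along 020° is (sin 20°, cos 20°) = (0.3420, 0.9397).
Slope in that direction = a·(0.3420) + b·(0.9397) = −0.24290.
Apparent dip = arctan|0.24290| = 13.7° (true dip is 30.9°, so apparent ≤ true as expected).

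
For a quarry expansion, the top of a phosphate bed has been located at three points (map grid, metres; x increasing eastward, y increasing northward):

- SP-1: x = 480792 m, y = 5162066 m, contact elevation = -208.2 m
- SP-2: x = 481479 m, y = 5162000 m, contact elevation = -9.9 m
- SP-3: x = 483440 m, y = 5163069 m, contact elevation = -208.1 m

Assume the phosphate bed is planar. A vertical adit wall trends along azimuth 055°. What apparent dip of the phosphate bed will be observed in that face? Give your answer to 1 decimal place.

Two edge vectors: SP-1→SP-2 = (687, -66, 198.3), SP-1→SP-3 = (2648, 1003, 0.1).
Normal n = (SP-1→SP-2) × (SP-1→SP-3) = (-198901.5, 525029.7, 863829).
So ∂z/∂x = −n_x/n_z = 0.23026 and ∂z/∂y = −n_y/n_z = −0.60779.
Unit vector along 055° is (sin 55°, cos 55°) = (0.8192, 0.5736).
Slope in that direction = a·(0.8192) + b·(0.5736) = −0.16000.
Apparent dip = arctan|0.16000| = 9.1° (true dip is 33.0°, so apparent ≤ true as expected).

9.1°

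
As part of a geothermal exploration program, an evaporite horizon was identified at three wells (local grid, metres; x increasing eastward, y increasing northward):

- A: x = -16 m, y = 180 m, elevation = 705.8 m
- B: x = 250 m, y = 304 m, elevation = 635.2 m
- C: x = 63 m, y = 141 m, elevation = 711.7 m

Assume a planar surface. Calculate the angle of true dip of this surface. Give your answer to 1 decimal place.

Two edge vectors: A→B = (266, 124, -70.6), A→C = (79, -39, 5.9).
Normal n = (A→B) × (A→C) = (-2021.8, -7146.8, -20170).
So ∂z/∂x = −n_x/n_z = −0.10024 and ∂z/∂y = −n_y/n_z = −0.35433.
Gradient magnitude |∇z| = √(a² + b²) = √(0.01005 + 0.12555) = 0.36823.
True dip = arctan(0.36823) = 20.2°, dipping toward NNE (azimuth ≈ 016°).

20.2°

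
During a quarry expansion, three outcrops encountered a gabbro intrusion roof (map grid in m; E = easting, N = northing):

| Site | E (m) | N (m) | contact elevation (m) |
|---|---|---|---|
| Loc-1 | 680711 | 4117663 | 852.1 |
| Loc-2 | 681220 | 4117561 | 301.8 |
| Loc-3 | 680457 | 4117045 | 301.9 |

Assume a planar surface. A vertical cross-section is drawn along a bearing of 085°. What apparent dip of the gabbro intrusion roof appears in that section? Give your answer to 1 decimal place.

35.9°

Two edge vectors: Loc-1→Loc-2 = (509, -102, -550.3), Loc-1→Loc-3 = (-254, -618, -550.2).
Normal n = (Loc-1→Loc-2) × (Loc-1→Loc-3) = (-283965, 419828, -340470).
So ∂z/∂E = −n_x/n_z = −0.83404 and ∂z/∂N = −n_y/n_z = 1.23308.
Unit vector along 085° is (sin 85°, cos 85°) = (0.9962, 0.0872).
Slope in that direction = a·(0.9962) + b·(0.0872) = −0.72339.
Apparent dip = arctan|0.72339| = 35.9° (true dip is 56.1°, so apparent ≤ true as expected).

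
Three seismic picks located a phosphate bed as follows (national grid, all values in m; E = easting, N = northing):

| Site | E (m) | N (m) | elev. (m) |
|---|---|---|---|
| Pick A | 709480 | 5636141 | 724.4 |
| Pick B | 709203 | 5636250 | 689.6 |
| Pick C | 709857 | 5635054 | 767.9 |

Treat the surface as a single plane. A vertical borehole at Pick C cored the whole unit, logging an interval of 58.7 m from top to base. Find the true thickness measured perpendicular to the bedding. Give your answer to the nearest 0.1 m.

58.2 m

Two edge vectors: Pick A→Pick B = (-277, 109, -34.8), Pick A→Pick C = (377, -1087, 43.5).
Normal n = (Pick A→Pick B) × (Pick A→Pick C) = (-33086.1, -1070.1, 260006).
So ∂z/∂E = −n_x/n_z = 0.12725 and ∂z/∂N = −n_y/n_z = 0.00412.
|∇z| = √(a²+b²) = 0.12732, so dip δ = arctan(0.12732) = 7.26°.
True thickness = vertical thickness × cos δ = 58.7 × cos 7.26° = 58.2 m.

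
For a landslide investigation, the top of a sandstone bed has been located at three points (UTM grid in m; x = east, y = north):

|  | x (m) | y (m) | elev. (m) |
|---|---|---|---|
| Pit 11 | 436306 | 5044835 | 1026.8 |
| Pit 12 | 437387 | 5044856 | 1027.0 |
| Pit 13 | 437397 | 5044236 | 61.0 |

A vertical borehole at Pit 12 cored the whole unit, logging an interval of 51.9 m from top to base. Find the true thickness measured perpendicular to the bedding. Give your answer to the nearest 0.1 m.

Two edge vectors: Pit 11→Pit 12 = (1081, 21, 0.2), Pit 11→Pit 13 = (1091, -599, -965.8).
Normal n = (Pit 11→Pit 12) × (Pit 11→Pit 13) = (-20162, 1044248, -670430).
So ∂z/∂x = −n_x/n_z = −0.03007 and ∂z/∂y = −n_y/n_z = 1.55758.
|∇z| = √(a²+b²) = 1.55787, so dip δ = arctan(1.55787) = 57.30°.
True thickness = vertical thickness × cos δ = 51.9 × cos 57.30° = 28.0 m.

28.0 m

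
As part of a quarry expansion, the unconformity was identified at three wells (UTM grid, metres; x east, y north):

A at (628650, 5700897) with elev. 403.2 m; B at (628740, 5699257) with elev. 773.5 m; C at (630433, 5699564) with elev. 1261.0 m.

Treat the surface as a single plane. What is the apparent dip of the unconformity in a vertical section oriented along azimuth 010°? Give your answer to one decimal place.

8.4°

Let the plane be z = a·x + b·y + c.
B−A: 90a − 1640b = 370.3;  C−A: 1783a − 1333b = 857.8.
Solving gives a = 0.32565, b = −0.20792.
Unit vector along 010° is (sin 10°, cos 10°) = (0.1736, 0.9848).
Slope in that direction = a·(0.1736) + b·(0.9848) = −0.14821.
Apparent dip = arctan|0.14821| = 8.4° (true dip is 21.1°, so apparent ≤ true as expected).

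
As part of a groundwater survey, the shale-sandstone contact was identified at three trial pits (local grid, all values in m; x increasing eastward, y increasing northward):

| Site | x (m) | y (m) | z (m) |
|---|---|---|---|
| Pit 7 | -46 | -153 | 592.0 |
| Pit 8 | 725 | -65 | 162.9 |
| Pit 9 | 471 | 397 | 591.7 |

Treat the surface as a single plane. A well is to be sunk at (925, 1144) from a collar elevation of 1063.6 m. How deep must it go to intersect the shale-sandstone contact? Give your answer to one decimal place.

317.6 m

Let the plane be z = a·x + b·y + c.
Pit 8−Pit 7: 771a + 88b = −429.1;  Pit 9−Pit 7: 517a + 550b = −0.3.
Solving gives a = −0.623368, b = 0.585421.
Then c = 592 − a·-46 − b·-153 = 652.89.
At (925, 1144): z_contact = −576.62 + 669.72 + 652.89 = 746.00 m.
Depth below ground = 1063.6 − 746.00 = 317.6 m.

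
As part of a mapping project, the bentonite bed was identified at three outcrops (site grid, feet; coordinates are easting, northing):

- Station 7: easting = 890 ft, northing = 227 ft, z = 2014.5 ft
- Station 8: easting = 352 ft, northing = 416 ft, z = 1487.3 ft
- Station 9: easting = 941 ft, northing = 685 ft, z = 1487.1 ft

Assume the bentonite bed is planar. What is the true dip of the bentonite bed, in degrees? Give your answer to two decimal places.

Two edge vectors: Station 7→Station 8 = (-538, 189, -527.2), Station 7→Station 9 = (51, 458, -527.4).
Normal n = (Station 7→Station 8) × (Station 7→Station 9) = (141779, -310628.4, -256043).
So ∂z/∂easting = −n_x/n_z = 0.55373 and ∂z/∂northing = −n_y/n_z = −1.21319.
Gradient magnitude |∇z| = √(a² + b²) = √(0.30662 + 1.47183) = 1.33358.
True dip = arctan(1.33358) = 53.14°, dipping toward NNW (azimuth ≈ 335°).

53.14°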